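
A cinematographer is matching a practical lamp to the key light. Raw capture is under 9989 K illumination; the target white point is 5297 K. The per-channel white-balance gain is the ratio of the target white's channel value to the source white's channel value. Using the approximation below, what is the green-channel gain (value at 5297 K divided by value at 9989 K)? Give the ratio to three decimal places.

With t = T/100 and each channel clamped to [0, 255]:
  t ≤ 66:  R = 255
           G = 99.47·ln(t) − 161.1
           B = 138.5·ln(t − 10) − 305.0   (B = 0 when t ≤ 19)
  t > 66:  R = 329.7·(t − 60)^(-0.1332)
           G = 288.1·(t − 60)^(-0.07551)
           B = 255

1.072

At 9989 K (t = 99.89):
  G = 288.1·(99.89 − 60)^(-0.07551) = 288.1·39.89^(-0.07551) = 288.1·0.75704 = 218.103.
At 5297 K (t = 52.97):
  G = 99.47·ln 52.97 − 161.1 = 99.47·3.9697 − 161.1 = 233.769.
Gain = 233.769 / 218.103 = 1.0718 → 1.072.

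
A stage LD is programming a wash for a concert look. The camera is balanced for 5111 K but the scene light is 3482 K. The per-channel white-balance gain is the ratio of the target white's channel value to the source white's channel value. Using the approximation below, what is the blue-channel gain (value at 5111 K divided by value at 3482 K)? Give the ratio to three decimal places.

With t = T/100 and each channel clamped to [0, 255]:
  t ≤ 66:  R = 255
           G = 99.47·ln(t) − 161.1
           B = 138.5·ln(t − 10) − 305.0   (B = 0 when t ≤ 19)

At 3482 K (t = 34.82):
  B = 138.5·ln(34.82 − 10) − 305.0 = 138.5·ln 24.82 − 305.0 = 138.5·3.2116 − 305.0 = 139.813.
At 5111 K (t = 51.11):
  B = 138.5·ln(51.11 − 10) − 305.0 = 138.5·ln 41.11 − 305.0 = 138.5·3.7163 − 305.0 = 209.701.
Gain = 209.701 / 139.813 = 1.4999 → 1.500.

1.500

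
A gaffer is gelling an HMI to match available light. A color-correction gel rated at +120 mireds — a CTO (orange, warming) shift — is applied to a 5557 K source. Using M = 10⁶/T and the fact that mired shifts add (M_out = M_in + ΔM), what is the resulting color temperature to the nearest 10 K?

M_in = 10⁶/5557 = 179.95 mireds.
M_out = 179.95 + (+120) = 299.95 mireds.
T_out = 10⁶/299.95 = 3333.9 K → 3330 K.

3330 K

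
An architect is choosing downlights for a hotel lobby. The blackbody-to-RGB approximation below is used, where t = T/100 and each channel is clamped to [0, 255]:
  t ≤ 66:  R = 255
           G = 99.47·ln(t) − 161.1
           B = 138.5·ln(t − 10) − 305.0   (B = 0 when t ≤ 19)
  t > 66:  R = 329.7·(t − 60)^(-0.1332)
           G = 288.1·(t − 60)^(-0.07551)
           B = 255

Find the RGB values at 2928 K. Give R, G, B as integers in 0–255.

t = 2928/100 = 29.28; the t ≤ 66 branch applies.
R = 255 by definition for t ≤ 66.
G = 99.47·ln 29.28 − 161.1 = 99.47·3.3769 − 161.1 = 174.801.
B = 138.5·ln(29.28 − 10) − 305.0 = 138.5·ln 19.28 − 305.0 = 138.5·2.9591 − 305.0 = 104.831.
Rounded: (255, 175, 105).

R=255, G=175, B=105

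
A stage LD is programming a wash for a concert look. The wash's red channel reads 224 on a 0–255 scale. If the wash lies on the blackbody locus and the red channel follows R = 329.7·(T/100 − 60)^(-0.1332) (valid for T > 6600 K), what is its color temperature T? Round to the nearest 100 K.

7800 K

(t − 60)^(-0.1332) = 224/329.7 = 0.67941.
t − 60 = 0.67941^(1/-0.1332) = 0.67941^(-7.508) = 18.209, so t = 78.209.
T = 100·t = 7821 K → 7800 K to the nearest 100 K.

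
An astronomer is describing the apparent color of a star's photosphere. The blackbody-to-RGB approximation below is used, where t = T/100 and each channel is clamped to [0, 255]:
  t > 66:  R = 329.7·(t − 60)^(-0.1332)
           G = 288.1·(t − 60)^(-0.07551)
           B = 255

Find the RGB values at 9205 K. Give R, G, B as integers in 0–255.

R=208, G=222, B=255

t = 9205/100 = 92.05; the t > 66 branch applies.
R = 329.7·(92.05 − 60)^(-0.1332) = 329.7·32.05^(-0.1332) = 329.7·0.63012 = 207.751.
G = 288.1·(92.05 − 60)^(-0.07551) = 288.1·32.05^(-0.07551) = 288.1·0.76965 = 221.737.
B = 255 by definition for t > 66.
Rounded: (208, 222, 255).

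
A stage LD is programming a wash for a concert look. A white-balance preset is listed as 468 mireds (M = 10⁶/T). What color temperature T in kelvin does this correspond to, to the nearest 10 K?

2140 K

T = 10⁶ / 468 = 2136.75 K → 2140 K.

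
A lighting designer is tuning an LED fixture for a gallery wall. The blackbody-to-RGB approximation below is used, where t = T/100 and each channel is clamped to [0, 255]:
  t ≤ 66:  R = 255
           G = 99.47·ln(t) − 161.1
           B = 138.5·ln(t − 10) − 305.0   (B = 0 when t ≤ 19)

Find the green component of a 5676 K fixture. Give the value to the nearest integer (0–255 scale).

241

t = 5676/100 = 56.76; the t ≤ 66 branch applies.
G = 99.47·ln 56.76 − 161.1 = 99.47·4.0388 − 161.1 = 240.643.
Rounded: 241.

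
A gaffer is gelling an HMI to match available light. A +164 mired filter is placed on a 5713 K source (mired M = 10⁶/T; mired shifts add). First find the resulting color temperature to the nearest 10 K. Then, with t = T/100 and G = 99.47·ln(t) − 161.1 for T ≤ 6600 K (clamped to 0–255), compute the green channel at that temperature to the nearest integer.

176

M_in = 10⁶/5713 = 175.04; M_out = 175.04 + (+164) = 339.04.
T_out = 10⁶/339.04 = 2949.5 K → 2950 K; t = 29.5.
G = 99.47·ln 29.5 − 161.1 = 99.47·3.3844 − 161.1 = 175.545.
Rounded: 176.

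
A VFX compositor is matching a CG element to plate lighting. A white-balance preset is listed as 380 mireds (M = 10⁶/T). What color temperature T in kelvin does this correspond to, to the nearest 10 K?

2630 K

T = 10⁶ / 380 = 2631.58 K → 2630 K.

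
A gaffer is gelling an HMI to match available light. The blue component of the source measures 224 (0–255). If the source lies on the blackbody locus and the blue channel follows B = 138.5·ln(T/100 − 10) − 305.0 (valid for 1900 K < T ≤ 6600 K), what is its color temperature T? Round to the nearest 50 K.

ln(t − 10) = (224 + 305.0) / 138.5 = 3.8195.
t − 10 = e^3.8195 = 45.581, so t = 55.581.
T = 100·t = 5558 K → 5550 K to the nearest 50 K.

5550 K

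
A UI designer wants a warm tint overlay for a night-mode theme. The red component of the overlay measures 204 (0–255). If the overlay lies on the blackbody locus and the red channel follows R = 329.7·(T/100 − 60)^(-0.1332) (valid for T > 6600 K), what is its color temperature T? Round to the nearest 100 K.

(t − 60)^(-0.1332) = 204/329.7 = 0.61874.
t − 60 = 0.61874^(1/-0.1332) = 0.61874^(-7.508) = 36.748, so t = 96.748.
T = 100·t = 9675 K → 9700 K to the nearest 100 K.

9700 K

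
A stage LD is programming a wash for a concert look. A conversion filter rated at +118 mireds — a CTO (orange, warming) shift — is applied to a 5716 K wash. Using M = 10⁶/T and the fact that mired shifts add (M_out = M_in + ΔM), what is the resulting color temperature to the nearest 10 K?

3410 K

M_in = 10⁶/5716 = 174.95 mireds.
M_out = 174.95 + (+118) = 292.95 mireds.
T_out = 10⁶/292.95 = 3413.6 K → 3410 K.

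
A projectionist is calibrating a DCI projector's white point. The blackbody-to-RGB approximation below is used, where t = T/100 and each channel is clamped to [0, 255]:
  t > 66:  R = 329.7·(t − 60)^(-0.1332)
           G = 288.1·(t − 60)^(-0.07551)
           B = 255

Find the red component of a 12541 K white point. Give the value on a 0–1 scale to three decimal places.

t = 12541/100 = 125.41; the t > 66 branch applies.
R = 329.7·(125.41 − 60)^(-0.1332) = 329.7·65.41^(-0.1332) = 329.7·0.57300 = 188.919.
On a 0–1 scale: 188.919/255 = 0.7409 → 0.741.

0.741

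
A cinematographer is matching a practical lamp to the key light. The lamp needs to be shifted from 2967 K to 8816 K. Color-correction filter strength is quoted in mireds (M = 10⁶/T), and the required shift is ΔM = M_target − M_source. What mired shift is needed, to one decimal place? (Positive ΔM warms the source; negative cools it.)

M_source = 10⁶/2967 = 337.041; M_target = 10⁶/8816 = 113.430.
ΔM = 113.430 − 337.041 = -223.611 → -223.6 mireds, a cooling shift.

-223.6 mireds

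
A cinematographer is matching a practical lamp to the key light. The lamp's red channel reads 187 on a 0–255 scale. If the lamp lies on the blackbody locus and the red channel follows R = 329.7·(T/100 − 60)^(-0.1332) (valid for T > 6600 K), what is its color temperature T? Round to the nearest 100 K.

13100 K

(t − 60)^(-0.1332) = 187/329.7 = 0.56718.
t − 60 = 0.56718^(1/-0.1332) = 0.56718^(-7.508) = 70.620, so t = 130.620.
T = 100·t = 13062 K → 13100 K to the nearest 100 K.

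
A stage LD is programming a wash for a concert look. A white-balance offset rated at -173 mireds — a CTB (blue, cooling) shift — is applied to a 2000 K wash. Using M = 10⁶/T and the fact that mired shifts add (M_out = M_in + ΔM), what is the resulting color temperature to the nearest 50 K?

M_in = 10⁶/2000 = 500.00 mireds.
M_out = 500.00 + (-173) = 327.00 mireds.
T_out = 10⁶/327.00 = 3058.1 K → 3050 K.

3050 K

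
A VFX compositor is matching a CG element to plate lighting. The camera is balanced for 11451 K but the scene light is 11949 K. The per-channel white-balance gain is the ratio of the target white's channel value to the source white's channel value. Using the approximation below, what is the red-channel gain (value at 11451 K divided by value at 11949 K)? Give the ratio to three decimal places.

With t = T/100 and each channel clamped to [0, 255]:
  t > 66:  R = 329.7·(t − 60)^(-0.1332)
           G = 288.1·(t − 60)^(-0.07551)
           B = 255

At 11949 K (t = 119.49):
  R = 329.7·(119.49 − 60)^(-0.1332) = 329.7·59.49^(-0.1332) = 329.7·0.58029 = 191.321.
At 11451 K (t = 114.51):
  R = 329.7·(114.51 − 60)^(-0.1332) = 329.7·54.51^(-0.1332) = 329.7·0.58709 = 193.562.
Gain = 193.562 / 191.321 = 1.0117 → 1.012.

1.012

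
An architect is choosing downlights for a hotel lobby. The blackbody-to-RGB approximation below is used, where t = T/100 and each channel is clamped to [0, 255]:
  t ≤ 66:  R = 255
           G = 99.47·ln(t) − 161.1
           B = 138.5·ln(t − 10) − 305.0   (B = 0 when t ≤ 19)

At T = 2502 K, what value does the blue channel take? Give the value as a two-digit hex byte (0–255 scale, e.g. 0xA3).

t = 2502/100 = 25.02; the t ≤ 66 branch applies.
B = 138.5·ln(25.02 − 10) − 305.0 = 138.5·ln 15.02 − 305.0 = 138.5·2.7094 − 305.0 = 70.249.
Rounded: 70; in hex, 0x46.

0x46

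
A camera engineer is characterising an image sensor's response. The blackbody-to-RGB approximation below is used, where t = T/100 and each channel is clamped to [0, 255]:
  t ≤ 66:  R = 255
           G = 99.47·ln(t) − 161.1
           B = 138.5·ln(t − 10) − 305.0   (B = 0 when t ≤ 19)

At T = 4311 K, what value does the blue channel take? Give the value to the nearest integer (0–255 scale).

t = 4311/100 = 43.11; the t ≤ 66 branch applies.
B = 138.5·ln(43.11 − 10) − 305.0 = 138.5·ln 33.11 − 305.0 = 138.5·3.4998 − 305.0 = 179.727.
Rounded: 180.

180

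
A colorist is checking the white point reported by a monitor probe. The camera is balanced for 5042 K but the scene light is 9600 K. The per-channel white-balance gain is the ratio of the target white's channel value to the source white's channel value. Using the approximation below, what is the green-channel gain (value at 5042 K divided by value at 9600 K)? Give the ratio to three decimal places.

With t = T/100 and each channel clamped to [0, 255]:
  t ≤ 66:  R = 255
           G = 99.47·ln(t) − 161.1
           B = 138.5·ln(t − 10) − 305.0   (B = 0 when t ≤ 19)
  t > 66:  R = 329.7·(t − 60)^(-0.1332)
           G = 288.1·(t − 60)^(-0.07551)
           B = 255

1.041

At 9600 K (t = 96):
  G = 288.1·(96 − 60)^(-0.07551) = 288.1·36^(-0.07551) = 288.1·0.76293 = 219.800.
At 5042 K (t = 50.42):
  G = 99.47·ln 50.42 − 161.1 = 99.47·3.9204 − 161.1 = 228.861.
Gain = 228.861 / 219.800 = 1.0412 → 1.041.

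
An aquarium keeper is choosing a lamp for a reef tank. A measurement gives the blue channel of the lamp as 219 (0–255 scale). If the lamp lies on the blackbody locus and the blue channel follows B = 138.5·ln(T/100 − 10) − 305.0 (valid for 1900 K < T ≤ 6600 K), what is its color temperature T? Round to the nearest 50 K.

ln(t − 10) = (219 + 305.0) / 138.5 = 3.7834.
t − 10 = e^3.7834 = 43.965, so t = 53.965.
T = 100·t = 5396 K → 5400 K to the nearest 50 K.

5400 K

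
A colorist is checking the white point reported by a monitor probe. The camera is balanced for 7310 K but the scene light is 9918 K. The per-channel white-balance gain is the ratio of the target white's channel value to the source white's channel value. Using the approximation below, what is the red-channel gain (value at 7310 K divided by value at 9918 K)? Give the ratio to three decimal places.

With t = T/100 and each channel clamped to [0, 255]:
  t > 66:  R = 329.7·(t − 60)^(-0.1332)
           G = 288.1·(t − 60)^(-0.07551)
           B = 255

At 9918 K (t = 99.18):
  R = 329.7·(99.18 − 60)^(-0.1332) = 329.7·39.18^(-0.1332) = 329.7·0.61348 = 202.266.
At 7310 K (t = 73.1):
  R = 329.7·(73.1 − 60)^(-0.1332) = 329.7·13.1^(-0.1332) = 329.7·0.70987 = 234.044.
Gain = 234.044 / 202.266 = 1.1571 → 1.157.

1.157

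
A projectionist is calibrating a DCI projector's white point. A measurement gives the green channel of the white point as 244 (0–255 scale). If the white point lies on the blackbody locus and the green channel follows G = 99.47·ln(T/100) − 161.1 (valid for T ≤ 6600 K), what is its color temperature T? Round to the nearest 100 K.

ln t = (244 + 161.1) / 99.47 = 4.0726.
t = e^4.0726 = 58.709.
T = 100·t = 5871 K → 5900 K to the nearest 100 K.

5900 K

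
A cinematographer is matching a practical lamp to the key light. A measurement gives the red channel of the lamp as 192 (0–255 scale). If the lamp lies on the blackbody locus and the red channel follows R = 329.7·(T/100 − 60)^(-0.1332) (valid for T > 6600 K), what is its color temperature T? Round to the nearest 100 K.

11800 K

(t − 60)^(-0.1332) = 192/329.7 = 0.58235.
t − 60 = 0.58235^(1/-0.1332) = 0.58235^(-7.508) = 57.929, so t = 117.929.
T = 100·t = 11793 K → 11800 K to the nearest 100 K.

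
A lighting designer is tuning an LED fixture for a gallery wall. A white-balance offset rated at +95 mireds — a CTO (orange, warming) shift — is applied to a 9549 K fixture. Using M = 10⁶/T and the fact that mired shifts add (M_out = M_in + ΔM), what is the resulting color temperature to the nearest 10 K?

M_in = 10⁶/9549 = 104.72 mireds.
M_out = 104.72 + (+95) = 199.72 mireds.
T_out = 10⁶/199.72 = 5006.9 K → 5010 K.

5010 K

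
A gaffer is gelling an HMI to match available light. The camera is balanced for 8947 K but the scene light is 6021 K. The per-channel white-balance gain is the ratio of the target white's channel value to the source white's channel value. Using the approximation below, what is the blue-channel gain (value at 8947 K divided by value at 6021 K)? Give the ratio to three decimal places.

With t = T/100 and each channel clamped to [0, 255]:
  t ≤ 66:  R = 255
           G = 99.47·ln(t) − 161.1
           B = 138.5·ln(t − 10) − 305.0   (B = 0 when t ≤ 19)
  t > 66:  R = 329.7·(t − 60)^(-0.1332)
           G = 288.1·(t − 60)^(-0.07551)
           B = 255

1.074

At 6021 K (t = 60.21):
  B = 138.5·ln(60.21 − 10) − 305.0 = 138.5·ln 50.21 − 305.0 = 138.5·3.9162 − 305.0 = 237.396.
At 8947 K (t = 89.47):
  B = 255 by definition for t > 66.
Gain = 255.000 / 237.396 = 1.0742 → 1.074.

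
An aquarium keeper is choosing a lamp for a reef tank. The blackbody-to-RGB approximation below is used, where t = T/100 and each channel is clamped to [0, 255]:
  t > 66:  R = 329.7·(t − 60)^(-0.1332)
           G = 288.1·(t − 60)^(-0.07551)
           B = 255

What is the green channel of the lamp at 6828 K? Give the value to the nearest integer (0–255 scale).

246

t = 6828/100 = 68.28; the t > 66 branch applies.
G = 288.1·(68.28 − 60)^(-0.07551) = 288.1·8.28^(-0.07551) = 288.1·0.85247 = 245.597.
Rounded: 246.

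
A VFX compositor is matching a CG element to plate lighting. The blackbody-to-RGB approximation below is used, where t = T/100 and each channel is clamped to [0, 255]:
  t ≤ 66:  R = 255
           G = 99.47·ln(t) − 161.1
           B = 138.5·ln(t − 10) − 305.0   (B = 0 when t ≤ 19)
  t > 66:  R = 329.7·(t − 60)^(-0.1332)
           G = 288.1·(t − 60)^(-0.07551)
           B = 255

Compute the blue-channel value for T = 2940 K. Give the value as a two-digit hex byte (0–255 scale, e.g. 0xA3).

t = 2940/100 = 29.4; the t ≤ 66 branch applies.
B = 138.5·ln(29.4 − 10) − 305.0 = 138.5·ln 19.4 − 305.0 = 138.5·2.9653 − 305.0 = 105.690.
Rounded: 106; in hex, 0x6A.

0x6A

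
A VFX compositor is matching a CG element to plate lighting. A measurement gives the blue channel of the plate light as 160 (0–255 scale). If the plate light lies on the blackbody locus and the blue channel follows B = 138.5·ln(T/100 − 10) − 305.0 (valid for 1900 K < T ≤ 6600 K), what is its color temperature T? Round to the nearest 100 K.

3900 K

ln(t − 10) = (160 + 305.0) / 138.5 = 3.3574.
t − 10 = e^3.3574 = 28.714, so t = 38.714.
T = 100·t = 3871 K → 3900 K to the nearest 100 K.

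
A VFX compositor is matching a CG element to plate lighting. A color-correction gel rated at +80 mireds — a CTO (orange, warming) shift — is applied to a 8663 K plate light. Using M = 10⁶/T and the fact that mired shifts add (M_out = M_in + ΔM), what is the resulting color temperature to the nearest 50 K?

M_in = 10⁶/8663 = 115.43 mireds.
M_out = 115.43 + (+80) = 195.43 mireds.
T_out = 10⁶/195.43 = 5116.8 K → 5100 K.

5100 K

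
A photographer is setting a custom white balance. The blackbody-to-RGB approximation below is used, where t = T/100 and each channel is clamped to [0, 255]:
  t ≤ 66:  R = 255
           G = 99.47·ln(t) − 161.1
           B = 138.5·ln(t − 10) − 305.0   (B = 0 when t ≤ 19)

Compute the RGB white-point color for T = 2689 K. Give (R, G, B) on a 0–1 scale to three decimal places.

t = 2689/100 = 26.89; the t ≤ 66 branch applies.
R = 255 by definition for t ≤ 66.
G = 99.47·ln 26.89 − 161.1 = 99.47·3.2918 − 161.1 = 166.331.
B = 138.5·ln(26.89 − 10) − 305.0 = 138.5·ln 16.89 − 305.0 = 138.5·2.8267 − 305.0 = 86.501.
Dividing each by 255: (1.0000, 0.6523, 0.3392) → (1.000, 0.652, 0.339).

(1.000, 0.652, 0.339)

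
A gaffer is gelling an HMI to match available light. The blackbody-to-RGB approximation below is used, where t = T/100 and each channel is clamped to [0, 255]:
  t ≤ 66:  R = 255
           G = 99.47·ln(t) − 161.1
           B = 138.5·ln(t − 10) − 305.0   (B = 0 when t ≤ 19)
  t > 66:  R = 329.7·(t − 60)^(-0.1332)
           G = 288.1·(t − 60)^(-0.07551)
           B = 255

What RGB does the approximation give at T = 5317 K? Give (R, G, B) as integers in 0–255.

(255, 234, 216)

t = 5317/100 = 53.17; the t ≤ 66 branch applies.
R = 255 by definition for t ≤ 66.
G = 99.47·ln 53.17 − 161.1 = 99.47·3.9735 − 161.1 = 234.143.
B = 138.5·ln(53.17 − 10) − 305.0 = 138.5·ln 43.17 − 305.0 = 138.5·3.7651 − 305.0 = 216.473.
Rounded: (255, 234, 216).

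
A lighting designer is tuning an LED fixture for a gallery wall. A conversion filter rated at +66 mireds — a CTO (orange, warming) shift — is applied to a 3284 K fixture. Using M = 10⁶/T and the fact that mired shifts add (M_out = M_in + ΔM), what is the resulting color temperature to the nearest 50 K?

M_in = 10⁶/3284 = 304.51 mireds.
M_out = 304.51 + (+66) = 370.51 mireds.
T_out = 10⁶/370.51 = 2699.0 K → 2700 K.

2700 K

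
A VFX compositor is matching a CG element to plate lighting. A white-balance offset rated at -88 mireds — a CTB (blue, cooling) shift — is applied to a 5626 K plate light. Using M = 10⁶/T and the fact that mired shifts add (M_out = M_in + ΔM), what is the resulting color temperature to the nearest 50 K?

11150 K

M_in = 10⁶/5626 = 177.75 mireds.
M_out = 177.75 + (-88) = 89.75 mireds.
T_out = 10⁶/89.75 = 11142.5 K → 11150 K.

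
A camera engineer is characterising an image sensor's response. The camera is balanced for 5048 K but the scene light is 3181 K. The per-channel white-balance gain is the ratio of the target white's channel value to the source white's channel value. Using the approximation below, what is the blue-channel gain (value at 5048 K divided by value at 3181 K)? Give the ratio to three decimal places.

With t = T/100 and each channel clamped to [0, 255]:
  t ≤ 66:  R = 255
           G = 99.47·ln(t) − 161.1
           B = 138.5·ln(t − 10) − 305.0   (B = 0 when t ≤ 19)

At 3181 K (t = 31.81):
  B = 138.5·ln(31.81 − 10) − 305.0 = 138.5·ln 21.81 − 305.0 = 138.5·3.0824 − 305.0 = 121.908.
At 5048 K (t = 50.48):
  B = 138.5·ln(50.48 − 10) − 305.0 = 138.5·ln 40.48 − 305.0 = 138.5·3.7008 − 305.0 = 207.562.
Gain = 207.562 / 121.908 = 1.7026 → 1.703.

1.703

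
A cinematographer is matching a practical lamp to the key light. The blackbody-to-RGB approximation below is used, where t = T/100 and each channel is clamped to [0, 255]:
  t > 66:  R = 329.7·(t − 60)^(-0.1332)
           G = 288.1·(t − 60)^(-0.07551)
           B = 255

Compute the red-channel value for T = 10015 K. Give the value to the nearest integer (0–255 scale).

202

t = 10015/100 = 100.15; the t > 66 branch applies.
R = 329.7·(100.15 − 60)^(-0.1332) = 329.7·40.15^(-0.1332) = 329.7·0.61149 = 201.608.
Rounded: 202.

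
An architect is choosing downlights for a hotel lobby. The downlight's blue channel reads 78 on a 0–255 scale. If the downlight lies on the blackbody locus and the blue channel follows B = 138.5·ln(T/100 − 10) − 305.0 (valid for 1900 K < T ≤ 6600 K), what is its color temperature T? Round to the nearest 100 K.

ln(t − 10) = (78 + 305.0) / 138.5 = 2.7653.
t − 10 = e^2.7653 = 15.884, so t = 25.884.
T = 100·t = 2588 K → 2600 K to the nearest 100 K.

2600 K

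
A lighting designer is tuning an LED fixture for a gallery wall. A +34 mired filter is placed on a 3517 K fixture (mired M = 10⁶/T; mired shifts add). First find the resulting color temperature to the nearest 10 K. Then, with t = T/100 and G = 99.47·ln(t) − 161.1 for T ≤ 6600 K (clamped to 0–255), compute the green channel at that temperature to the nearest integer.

182

M_in = 10⁶/3517 = 284.33; M_out = 284.33 + (+34) = 318.33.
T_out = 10⁶/318.33 = 3141.4 K → 3140 K; t = 31.4.
G = 99.47·ln 31.4 − 161.1 = 99.47·3.4468 − 161.1 = 181.754.
Rounded: 182.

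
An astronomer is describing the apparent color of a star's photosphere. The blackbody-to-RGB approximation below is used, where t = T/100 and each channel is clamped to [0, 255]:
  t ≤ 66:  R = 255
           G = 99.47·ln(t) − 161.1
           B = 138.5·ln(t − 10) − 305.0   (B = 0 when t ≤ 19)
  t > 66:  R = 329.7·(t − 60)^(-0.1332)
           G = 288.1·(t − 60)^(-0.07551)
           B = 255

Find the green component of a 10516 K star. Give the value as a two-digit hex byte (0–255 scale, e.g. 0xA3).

0xD8

t = 10516/100 = 105.16; the t > 66 branch applies.
G = 288.1·(105.16 − 60)^(-0.07551) = 288.1·45.16^(-0.07551) = 288.1·0.74998 = 216.069.
Rounded: 216; in hex, 0xD8.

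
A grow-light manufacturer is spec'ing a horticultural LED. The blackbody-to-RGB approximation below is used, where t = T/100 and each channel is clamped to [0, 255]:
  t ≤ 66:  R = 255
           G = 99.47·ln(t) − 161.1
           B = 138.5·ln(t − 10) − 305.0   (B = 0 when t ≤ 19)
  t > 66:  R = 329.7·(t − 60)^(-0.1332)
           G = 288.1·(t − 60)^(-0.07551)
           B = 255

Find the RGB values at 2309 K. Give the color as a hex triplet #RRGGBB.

#FF9733

t = 2309/100 = 23.09; the t ≤ 66 branch applies.
R = 255 by definition for t ≤ 66.
G = 99.47·ln 23.09 − 161.1 = 99.47·3.1394 − 161.1 = 151.176.
B = 138.5·ln(23.09 − 10) − 305.0 = 138.5·ln 13.09 − 305.0 = 138.5·2.5718 − 305.0 = 51.201.
Rounded: (255, 151, 51).
In hex: #FF9733.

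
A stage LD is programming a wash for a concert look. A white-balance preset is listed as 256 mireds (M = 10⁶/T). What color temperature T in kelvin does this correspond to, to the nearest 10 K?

3910 K

T = 10⁶ / 256 = 3906.25 K → 3910 K.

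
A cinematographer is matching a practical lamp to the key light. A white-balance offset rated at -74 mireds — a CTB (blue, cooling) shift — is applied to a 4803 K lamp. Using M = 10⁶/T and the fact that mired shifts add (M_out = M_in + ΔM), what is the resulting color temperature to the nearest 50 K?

M_in = 10⁶/4803 = 208.20 mireds.
M_out = 208.20 + (-74) = 134.20 mireds.
T_out = 10⁶/134.20 = 7451.4 K → 7450 K.

7450 K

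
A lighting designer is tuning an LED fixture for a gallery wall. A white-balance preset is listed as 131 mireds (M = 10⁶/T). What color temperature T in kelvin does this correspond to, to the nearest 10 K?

7630 K

T = 10⁶ / 131 = 7633.59 K → 7630 K.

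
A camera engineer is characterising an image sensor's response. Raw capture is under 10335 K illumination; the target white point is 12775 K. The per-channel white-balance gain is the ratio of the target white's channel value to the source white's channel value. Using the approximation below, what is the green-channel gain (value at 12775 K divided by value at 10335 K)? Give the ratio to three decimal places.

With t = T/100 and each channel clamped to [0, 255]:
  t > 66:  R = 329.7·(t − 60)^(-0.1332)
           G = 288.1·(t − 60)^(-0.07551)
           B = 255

0.967

At 10335 K (t = 103.35):
  G = 288.1·(103.35 − 60)^(-0.07551) = 288.1·43.35^(-0.07551) = 288.1·0.75230 = 216.738.
At 12775 K (t = 127.75):
  G = 288.1·(127.75 − 60)^(-0.07551) = 288.1·67.75^(-0.07551) = 288.1·0.72736 = 209.552.
Gain = 209.552 / 216.738 = 0.9668 → 0.967.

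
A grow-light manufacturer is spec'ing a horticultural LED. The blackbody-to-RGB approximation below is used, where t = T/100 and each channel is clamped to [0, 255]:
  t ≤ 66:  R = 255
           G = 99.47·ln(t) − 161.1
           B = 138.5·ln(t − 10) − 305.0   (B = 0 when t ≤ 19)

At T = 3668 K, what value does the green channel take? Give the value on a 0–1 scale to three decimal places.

0.773

t = 3668/100 = 36.68; the t ≤ 66 branch applies.
G = 99.47·ln 36.68 − 161.1 = 99.47·3.6022 − 161.1 = 197.214.
On a 0–1 scale: 197.214/255 = 0.7734 → 0.773.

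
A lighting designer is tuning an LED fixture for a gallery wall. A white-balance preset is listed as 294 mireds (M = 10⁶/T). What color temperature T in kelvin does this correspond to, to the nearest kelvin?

3401 K

T = 10⁶ / 294 = 3401.36 K → 3401 K.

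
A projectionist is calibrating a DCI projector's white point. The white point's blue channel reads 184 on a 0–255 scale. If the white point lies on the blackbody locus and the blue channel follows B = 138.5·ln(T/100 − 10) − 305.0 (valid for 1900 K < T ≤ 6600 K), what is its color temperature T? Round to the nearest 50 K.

4400 K

ln(t − 10) = (184 + 305.0) / 138.5 = 3.5307.
t − 10 = e^3.5307 = 34.147, so t = 44.147.
T = 100·t = 4415 K → 4400 K to the nearest 50 K.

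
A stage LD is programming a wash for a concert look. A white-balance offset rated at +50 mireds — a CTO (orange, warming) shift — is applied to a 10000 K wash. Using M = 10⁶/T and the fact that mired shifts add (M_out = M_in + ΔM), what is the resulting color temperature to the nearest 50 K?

6650 K

M_in = 10⁶/10000 = 100.00 mireds.
M_out = 100.00 + (+50) = 150.00 mireds.
T_out = 10⁶/150.00 = 6666.7 K → 6650 K.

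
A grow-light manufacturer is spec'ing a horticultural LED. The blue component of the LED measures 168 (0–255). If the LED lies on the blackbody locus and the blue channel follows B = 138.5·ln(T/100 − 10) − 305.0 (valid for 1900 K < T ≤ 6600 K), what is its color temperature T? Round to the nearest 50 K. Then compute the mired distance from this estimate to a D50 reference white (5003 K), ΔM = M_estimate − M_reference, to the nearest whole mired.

ln(t − 10) = (168 + 305.0) / 138.5 = 3.4152.
t − 10 = e^3.4152 = 30.422, so t = 40.422.
T = 100·t = 4042 K → 4050 K to the nearest 50 K.
M_estimate = 10⁶/4050 = 246.91; M_reference = 10⁶/5003 = 199.88.
ΔM = 246.91 − 199.88 = 47.03 → +47 mireds.

+47 mireds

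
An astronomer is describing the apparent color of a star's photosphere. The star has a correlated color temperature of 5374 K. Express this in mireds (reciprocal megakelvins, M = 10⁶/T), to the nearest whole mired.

M = 10⁶ / 5374 = 186.081 → 186 mireds.

186 mireds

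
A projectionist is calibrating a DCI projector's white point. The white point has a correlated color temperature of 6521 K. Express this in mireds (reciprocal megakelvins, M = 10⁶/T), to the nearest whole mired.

M = 10⁶ / 6521 = 153.351 → 153 mireds.

153 mireds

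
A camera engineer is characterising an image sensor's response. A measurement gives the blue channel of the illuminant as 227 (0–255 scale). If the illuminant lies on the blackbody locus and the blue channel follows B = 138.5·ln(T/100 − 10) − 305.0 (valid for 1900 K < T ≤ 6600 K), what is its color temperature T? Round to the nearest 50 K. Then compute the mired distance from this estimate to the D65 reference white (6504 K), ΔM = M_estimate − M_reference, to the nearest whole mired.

+23 mireds

ln(t − 10) = (227 + 305.0) / 138.5 = 3.8412.
t − 10 = e^3.8412 = 46.579, so t = 56.579.
T = 100·t = 5658 K → 5650 K to the nearest 50 K.
M_estimate = 10⁶/5650 = 176.99; M_reference = 10⁶/6504 = 153.75.
ΔM = 176.99 − 153.75 = 23.24 → +23 mireds.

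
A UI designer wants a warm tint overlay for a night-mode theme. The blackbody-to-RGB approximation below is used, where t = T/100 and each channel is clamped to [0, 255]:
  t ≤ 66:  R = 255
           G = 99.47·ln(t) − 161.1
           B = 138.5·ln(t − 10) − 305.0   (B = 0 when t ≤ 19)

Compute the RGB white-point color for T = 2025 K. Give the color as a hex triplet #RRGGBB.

t = 2025/100 = 20.25; the t ≤ 66 branch applies.
R = 255 by definition for t ≤ 66.
G = 99.47·ln 20.25 − 161.1 = 99.47·3.0082 − 161.1 = 138.121.
B = 138.5·ln(20.25 − 10) − 305.0 = 138.5·ln 10.25 − 305.0 = 138.5·2.3273 − 305.0 = 17.328.
Rounded: (255, 138, 17).
In hex: #FF8A11.

#FF8A11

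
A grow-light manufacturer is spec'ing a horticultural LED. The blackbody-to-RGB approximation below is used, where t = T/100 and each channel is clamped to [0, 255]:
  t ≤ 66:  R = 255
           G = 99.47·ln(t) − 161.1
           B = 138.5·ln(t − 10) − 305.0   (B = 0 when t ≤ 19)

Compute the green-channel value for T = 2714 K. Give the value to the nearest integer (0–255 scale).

167

t = 2714/100 = 27.14; the t ≤ 66 branch applies.
G = 99.47·ln 27.14 − 161.1 = 99.47·3.3010 − 161.1 = 167.251.
Rounded: 167.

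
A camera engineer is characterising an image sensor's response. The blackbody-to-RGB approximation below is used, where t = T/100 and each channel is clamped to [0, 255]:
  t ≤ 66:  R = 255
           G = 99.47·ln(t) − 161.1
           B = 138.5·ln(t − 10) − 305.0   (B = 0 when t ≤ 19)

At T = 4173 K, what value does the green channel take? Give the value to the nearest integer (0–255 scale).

210

t = 4173/100 = 41.73; the t ≤ 66 branch applies.
G = 99.47·ln 41.73 − 161.1 = 99.47·3.7312 − 161.1 = 210.044.
Rounded: 210.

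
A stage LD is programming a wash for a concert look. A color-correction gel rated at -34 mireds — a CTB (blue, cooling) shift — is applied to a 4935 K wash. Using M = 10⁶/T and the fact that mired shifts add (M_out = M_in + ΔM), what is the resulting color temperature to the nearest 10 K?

5930 K

M_in = 10⁶/4935 = 202.63 mireds.
M_out = 202.63 + (-34) = 168.63 mireds.
T_out = 10⁶/168.63 = 5930.0 K → 5930 K.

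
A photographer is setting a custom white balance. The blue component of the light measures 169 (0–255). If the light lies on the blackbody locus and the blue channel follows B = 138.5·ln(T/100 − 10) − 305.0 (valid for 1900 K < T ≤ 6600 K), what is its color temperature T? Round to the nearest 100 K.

4100 K

ln(t − 10) = (169 + 305.0) / 138.5 = 3.4224.
t − 10 = e^3.4224 = 30.642, so t = 40.642.
T = 100·t = 4064 K → 4100 K to the nearest 100 K.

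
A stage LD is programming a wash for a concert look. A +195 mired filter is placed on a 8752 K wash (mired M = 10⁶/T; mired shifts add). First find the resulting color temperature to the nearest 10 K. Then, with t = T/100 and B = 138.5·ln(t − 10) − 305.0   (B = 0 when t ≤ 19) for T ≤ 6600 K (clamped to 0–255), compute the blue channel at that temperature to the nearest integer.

M_in = 10⁶/8752 = 114.26; M_out = 114.26 + (+195) = 309.26.
T_out = 10⁶/309.26 = 3233.5 K → 3230 K; t = 32.3.
B = 138.5·ln(32.3 − 10) − 305.0 = 138.5·ln 22.3 − 305.0 = 138.5·3.1046 − 305.0 = 124.985.
Rounded: 125.

125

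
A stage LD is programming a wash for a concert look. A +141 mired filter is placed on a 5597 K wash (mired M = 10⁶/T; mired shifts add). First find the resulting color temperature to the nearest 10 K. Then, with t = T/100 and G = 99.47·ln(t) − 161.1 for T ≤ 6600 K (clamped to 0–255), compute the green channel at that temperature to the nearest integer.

181

M_in = 10⁶/5597 = 178.67; M_out = 178.67 + (+141) = 319.67.
T_out = 10⁶/319.67 = 3128.3 K → 3130 K; t = 31.3.
G = 99.47·ln 31.3 − 161.1 = 99.47·3.4436 − 161.1 = 181.437.
Rounded: 181.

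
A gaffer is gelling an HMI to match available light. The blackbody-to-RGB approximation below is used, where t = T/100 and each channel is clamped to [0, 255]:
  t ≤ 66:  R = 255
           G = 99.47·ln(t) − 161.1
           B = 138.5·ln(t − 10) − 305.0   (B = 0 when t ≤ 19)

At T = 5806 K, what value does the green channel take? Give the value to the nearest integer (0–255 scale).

243

t = 5806/100 = 58.06; the t ≤ 66 branch applies.
G = 99.47·ln 58.06 − 161.1 = 99.47·4.0615 − 161.1 = 242.895.
Rounded: 243.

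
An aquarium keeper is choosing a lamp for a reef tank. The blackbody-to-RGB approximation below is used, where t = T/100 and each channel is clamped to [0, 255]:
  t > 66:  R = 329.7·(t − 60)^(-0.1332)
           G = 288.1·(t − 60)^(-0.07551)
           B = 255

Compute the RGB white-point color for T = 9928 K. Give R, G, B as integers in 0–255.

t = 9928/100 = 99.28; the t > 66 branch applies.
R = 329.7·(99.28 − 60)^(-0.1332) = 329.7·39.28^(-0.1332) = 329.7·0.61328 = 202.197.
G = 288.1·(99.28 − 60)^(-0.07551) = 288.1·39.28^(-0.07551) = 288.1·0.75792 = 218.357.
B = 255 by definition for t > 66.
Rounded: (202, 218, 255).

R=202, G=218, B=255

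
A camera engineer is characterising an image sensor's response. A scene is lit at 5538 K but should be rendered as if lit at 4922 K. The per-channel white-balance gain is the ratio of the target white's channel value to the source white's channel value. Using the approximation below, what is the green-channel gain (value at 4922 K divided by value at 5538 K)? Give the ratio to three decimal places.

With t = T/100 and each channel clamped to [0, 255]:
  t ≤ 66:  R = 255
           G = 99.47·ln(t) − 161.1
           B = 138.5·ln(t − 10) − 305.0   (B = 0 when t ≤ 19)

At 5538 K (t = 55.38):
  G = 99.47·ln 55.38 − 161.1 = 99.47·4.0142 − 161.1 = 238.194.
At 4922 K (t = 49.22):
  G = 99.47·ln 49.22 − 161.1 = 99.47·3.8963 − 161.1 = 226.465.
Gain = 226.465 / 238.194 = 0.9508 → 0.951.

0.951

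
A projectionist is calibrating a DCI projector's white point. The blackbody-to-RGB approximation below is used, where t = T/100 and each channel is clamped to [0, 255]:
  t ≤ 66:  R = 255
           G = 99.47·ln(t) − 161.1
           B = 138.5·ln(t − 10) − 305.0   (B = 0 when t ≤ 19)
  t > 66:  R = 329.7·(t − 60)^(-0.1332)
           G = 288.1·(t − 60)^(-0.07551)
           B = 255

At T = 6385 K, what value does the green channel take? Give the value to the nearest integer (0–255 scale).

252

t = 6385/100 = 63.85; the t ≤ 66 branch applies.
G = 99.47·ln 63.85 − 161.1 = 99.47·4.1565 − 161.1 = 252.351.
Rounded: 252.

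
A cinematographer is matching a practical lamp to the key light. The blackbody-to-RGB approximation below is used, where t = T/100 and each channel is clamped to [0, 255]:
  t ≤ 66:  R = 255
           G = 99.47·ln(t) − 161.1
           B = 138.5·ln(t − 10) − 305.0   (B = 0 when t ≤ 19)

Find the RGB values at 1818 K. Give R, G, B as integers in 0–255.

t = 1818/100 = 18.18; the t ≤ 66 branch applies.
R = 255 by definition for t ≤ 66.
G = 99.47·ln 18.18 − 161.1 = 99.47·2.9003 − 161.1 = 127.395.
t = 18.18 ≤ 19, so B = 0.
Rounded: (255, 127, 0).

R=255, G=127, B=0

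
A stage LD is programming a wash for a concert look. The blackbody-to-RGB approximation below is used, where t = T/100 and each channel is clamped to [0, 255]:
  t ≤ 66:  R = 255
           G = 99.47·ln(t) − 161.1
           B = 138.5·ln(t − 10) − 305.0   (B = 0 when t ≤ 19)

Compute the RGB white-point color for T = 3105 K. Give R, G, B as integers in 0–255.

t = 3105/100 = 31.05; the t ≤ 66 branch applies.
R = 255 by definition for t ≤ 66.
G = 99.47·ln 31.05 − 161.1 = 99.47·3.4356 − 161.1 = 180.639.
B = 138.5·ln(31.05 − 10) − 305.0 = 138.5·ln 21.05 − 305.0 = 138.5·3.0469 − 305.0 = 116.996.
Rounded: (255, 181, 117).

R=255, G=181, B=117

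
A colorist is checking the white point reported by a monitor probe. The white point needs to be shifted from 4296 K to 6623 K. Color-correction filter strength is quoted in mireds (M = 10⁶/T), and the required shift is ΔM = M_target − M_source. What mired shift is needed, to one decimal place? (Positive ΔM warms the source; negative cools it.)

-81.8 mireds

M_source = 10⁶/4296 = 232.775; M_target = 10⁶/6623 = 150.989.
ΔM = 150.989 − 232.775 = -81.786 → -81.8 mireds, a cooling shift.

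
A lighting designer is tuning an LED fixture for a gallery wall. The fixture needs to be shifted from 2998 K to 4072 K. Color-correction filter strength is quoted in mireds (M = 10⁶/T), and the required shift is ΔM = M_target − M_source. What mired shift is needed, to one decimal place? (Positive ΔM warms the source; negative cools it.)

M_source = 10⁶/2998 = 333.556; M_target = 10⁶/4072 = 245.580.
ΔM = 245.580 − 333.556 = -87.976 → -88.0 mireds, a cooling shift.

-88.0 mireds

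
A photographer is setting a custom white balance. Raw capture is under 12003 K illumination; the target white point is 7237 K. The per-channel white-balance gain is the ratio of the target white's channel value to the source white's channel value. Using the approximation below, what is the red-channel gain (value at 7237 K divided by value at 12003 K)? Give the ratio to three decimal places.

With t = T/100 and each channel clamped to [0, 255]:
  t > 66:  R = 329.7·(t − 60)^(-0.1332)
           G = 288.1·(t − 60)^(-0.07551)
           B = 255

1.234

At 12003 K (t = 120.03):
  R = 329.7·(120.03 − 60)^(-0.1332) = 329.7·60.03^(-0.1332) = 329.7·0.57959 = 191.091.
At 7237 K (t = 72.37):
  R = 329.7·(72.37 − 60)^(-0.1332) = 329.7·12.37^(-0.1332) = 329.7·0.71531 = 235.839.
Gain = 235.839 / 191.091 = 1.2342 → 1.234.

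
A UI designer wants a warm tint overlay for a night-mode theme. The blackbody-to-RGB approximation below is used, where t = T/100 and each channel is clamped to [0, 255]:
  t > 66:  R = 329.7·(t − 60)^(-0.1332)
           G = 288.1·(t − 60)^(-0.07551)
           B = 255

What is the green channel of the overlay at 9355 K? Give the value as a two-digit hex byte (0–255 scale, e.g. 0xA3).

t = 9355/100 = 93.55; the t > 66 branch applies.
G = 288.1·(93.55 − 60)^(-0.07551) = 288.1·33.55^(-0.07551) = 288.1·0.76700 = 220.972.
Rounded: 221; in hex, 0xDD.

0xDD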